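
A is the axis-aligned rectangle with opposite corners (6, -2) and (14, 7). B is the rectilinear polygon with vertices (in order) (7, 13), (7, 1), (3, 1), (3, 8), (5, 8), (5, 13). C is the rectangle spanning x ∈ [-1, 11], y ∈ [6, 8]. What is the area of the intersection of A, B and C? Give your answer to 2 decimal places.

1.00

The intersection is the polygon with vertices (7,7), (7,6), (6,6), (6,7).
By the shoelace formula its area is 1.00.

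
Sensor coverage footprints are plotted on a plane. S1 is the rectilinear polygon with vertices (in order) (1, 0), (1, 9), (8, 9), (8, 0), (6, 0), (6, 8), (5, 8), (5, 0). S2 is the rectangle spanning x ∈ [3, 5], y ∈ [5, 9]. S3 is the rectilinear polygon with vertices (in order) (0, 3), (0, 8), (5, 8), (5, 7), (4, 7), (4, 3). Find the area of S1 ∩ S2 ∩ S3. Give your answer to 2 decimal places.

The intersection is the polygon with vertices (5,7), (4,7), (4,5), (3,5), (3,8), (5,8).
By the shoelace formula its area is 4.00.

4.00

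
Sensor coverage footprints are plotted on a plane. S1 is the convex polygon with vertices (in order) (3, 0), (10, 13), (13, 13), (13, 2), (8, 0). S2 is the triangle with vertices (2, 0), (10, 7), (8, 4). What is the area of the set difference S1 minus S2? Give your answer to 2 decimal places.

|S1| = 79.5, |S1∩S2| = 4.6927.
|S1 ∖ S2| = |S1| − |S1∩S2| = 79.5 − 4.6927 = 74.81.

74.81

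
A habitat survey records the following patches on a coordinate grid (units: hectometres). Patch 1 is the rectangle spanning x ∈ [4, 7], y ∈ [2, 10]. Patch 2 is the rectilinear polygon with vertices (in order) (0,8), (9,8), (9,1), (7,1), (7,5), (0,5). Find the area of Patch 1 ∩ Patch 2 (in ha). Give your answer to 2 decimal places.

9.00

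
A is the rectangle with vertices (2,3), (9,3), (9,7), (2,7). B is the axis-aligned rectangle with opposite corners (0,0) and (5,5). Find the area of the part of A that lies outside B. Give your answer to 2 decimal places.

|A∩B|: x∈[2,5], y∈[3,5] → 3·2 = 6.
|A| = 28.
|A ∖ B| = |A| − |A∩B| = 28 − 6 = 22.00.

22.00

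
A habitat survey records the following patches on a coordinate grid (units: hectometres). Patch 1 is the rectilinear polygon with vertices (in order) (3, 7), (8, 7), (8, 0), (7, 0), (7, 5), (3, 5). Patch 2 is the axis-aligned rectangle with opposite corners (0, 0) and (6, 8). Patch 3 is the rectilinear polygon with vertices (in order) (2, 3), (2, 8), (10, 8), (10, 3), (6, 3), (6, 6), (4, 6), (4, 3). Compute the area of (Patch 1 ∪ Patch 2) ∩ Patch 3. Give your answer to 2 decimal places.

20.00

|Patch 1 ∪ Patch 2| = 57.
|(Patch 1 ∪ Patch 2) ∩ Patch 3| = 20.00.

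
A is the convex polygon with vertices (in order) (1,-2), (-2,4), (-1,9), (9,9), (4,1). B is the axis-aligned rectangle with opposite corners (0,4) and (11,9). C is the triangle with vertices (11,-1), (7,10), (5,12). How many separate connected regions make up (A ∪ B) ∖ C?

2

(A ∪ B) ∖ C splits into 2 disjoint pieces (area 70.5048, area 13.6364).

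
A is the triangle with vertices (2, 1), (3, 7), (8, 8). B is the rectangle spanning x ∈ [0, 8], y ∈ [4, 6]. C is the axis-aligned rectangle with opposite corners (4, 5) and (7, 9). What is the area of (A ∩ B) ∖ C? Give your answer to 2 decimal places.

|A ∩ B| = 5.5238.
|(A ∩ B) ∩ C| = 1.8571.
|(A ∩ B) ∖ C| = 5.5238 − 1.8571 = 3.67.

3.67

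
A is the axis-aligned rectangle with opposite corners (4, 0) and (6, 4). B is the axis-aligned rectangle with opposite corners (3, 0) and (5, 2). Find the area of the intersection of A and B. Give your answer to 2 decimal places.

|A∩B|: x∈[4,5], y∈[0,2] → 1·2 = 2.

2.00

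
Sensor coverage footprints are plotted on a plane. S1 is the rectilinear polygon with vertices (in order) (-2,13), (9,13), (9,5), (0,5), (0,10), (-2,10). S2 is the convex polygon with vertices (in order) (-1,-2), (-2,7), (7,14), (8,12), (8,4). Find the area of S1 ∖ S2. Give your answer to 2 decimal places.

26.95

|S1| = 78, |S1∩S2| = 51.0516.
|S1 ∖ S2| = |S1| − |S1∩S2| = 78 − 51.0516 = 26.95.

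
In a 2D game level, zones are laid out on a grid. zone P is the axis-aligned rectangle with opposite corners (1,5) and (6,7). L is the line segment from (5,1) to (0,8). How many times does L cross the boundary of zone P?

2

The segment meets the boundary at (1,6.6), (2.143,5).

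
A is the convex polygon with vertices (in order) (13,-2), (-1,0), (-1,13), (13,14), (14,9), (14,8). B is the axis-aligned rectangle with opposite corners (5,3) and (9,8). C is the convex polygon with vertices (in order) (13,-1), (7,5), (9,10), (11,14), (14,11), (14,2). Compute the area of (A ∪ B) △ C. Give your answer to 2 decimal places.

|A ∪ B| = 211.5.
|(A ∪ B) ∩ C| = 60.9138.
|(A ∪ B) △ C| = 211.5 + 64 − 121.8275 = 153.67.

153.67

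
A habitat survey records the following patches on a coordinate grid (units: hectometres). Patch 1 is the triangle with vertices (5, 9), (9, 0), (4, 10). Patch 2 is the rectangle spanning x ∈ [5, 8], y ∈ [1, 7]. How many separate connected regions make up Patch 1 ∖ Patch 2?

2

Patch 1 ∖ Patch 2 splits into 2 disjoint pieces (area 1.1389, area 0.125).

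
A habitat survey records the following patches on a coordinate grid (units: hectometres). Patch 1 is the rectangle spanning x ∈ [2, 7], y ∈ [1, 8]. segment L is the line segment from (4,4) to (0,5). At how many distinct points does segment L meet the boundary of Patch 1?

The segment meets the boundary at (2,4.5).

1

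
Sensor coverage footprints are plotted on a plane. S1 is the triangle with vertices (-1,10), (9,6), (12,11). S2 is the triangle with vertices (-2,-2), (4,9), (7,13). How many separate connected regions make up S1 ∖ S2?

S1 ∖ S2 splits into 2 disjoint pieces (area 6.5006, area 23.25).

2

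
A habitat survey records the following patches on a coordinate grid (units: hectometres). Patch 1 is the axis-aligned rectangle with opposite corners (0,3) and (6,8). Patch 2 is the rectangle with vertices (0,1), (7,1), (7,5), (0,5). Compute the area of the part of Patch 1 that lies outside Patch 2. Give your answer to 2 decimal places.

|Patch 1∩Patch 2|: x∈[0,6], y∈[3,5] → 6·2 = 12.
|Patch 1| = 30.
|Patch 1 ∖ Patch 2| = |Patch 1| − |Patch 1∩Patch 2| = 30 − 12 = 18.00.

18.00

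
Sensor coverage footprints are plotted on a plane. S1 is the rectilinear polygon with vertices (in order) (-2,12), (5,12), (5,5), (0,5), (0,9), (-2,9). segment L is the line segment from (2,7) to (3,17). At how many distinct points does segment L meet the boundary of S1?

1

The segment meets the boundary at (2.5,12).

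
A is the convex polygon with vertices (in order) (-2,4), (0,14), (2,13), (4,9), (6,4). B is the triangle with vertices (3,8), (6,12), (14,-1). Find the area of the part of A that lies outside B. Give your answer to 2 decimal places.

45.96

|A| = 48, |A∩B| = 2.0419.
|A ∖ B| = |A| − |A∩B| = 48 − 2.0419 = 45.96.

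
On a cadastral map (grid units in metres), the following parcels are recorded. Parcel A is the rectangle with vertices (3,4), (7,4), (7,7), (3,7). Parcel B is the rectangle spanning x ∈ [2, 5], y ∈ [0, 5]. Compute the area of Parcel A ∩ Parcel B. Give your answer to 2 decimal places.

2.00

|Parcel A∩Parcel B|: x∈[3,5], y∈[4,5] → 2·1 = 2.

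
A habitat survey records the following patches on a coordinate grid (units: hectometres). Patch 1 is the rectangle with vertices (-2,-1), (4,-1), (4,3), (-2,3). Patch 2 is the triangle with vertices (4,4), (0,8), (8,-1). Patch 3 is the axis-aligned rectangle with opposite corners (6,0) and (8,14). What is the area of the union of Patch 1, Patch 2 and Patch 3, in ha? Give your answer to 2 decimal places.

By inclusion–exclusion:
Individual areas: |Patch 1| = 24, |Patch 2| = 2, |Patch 3| = 28.
|Patch 1∩Patch 2| = 0.
|Patch 1∩Patch 3| = 0 (no overlap).
|Patch 2∩Patch 3| = 0.2056.
|Patch 1∩Patch 2∩Patch 3| = 0.
|Patch 1 ∪ Patch 2 ∪ Patch 3| = 54 − 0.2056 + 0 = 53.79.

53.79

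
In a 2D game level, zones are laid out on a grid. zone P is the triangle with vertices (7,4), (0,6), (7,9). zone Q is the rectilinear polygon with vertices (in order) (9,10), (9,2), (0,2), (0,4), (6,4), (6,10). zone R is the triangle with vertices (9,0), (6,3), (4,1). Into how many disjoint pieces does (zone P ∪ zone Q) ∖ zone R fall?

1

(zone P ∪ zone Q) ∖ zone R is a single connected region.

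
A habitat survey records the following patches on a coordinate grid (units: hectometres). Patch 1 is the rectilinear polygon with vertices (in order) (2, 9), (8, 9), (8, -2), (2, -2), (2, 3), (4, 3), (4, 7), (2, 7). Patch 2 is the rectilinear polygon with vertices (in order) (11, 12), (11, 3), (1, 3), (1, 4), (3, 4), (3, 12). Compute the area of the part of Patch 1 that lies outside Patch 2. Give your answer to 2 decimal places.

32.00

|Patch 1| = 58, |Patch 1∩Patch 2| = 26.
|Patch 1 ∖ Patch 2| = |Patch 1| − |Patch 1∩Patch 2| = 58 − 26 = 32.00.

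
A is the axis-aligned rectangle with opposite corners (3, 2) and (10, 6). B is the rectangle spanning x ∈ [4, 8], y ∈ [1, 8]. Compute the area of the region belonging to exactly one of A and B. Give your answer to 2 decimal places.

|A∩B|: x∈[4,8], y∈[2,6] → 4·4 = 16.
|A △ B| = |A| + |B| − 2·|A∩B| = 28 + 28 − 32 = 24.00.

24.00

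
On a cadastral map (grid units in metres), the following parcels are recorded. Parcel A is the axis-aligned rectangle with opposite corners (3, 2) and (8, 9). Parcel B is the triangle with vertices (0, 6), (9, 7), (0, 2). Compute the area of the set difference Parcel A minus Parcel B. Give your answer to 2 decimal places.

27.22

|Parcel A| = 35, |Parcel A∩Parcel B| = 7.7778.
|Parcel A ∖ Parcel B| = |Parcel A| − |Parcel A∩Parcel B| = 35 − 7.7778 = 27.22.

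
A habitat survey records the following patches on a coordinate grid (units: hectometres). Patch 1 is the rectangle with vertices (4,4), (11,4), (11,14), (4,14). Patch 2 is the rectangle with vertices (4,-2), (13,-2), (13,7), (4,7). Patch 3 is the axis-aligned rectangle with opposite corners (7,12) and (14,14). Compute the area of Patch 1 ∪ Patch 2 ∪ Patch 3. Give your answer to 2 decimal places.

136.00

By inclusion–exclusion:
Individual areas: |Patch 1| = 70, |Patch 2| = 81, |Patch 3| = 14.
|Patch 1∩Patch 2|: x∈[4,11], y∈[4,7] → 7·3 = 21.
|Patch 1∩Patch 3|: x∈[7,11], y∈[12,14] → 4·2 = 8.
|Patch 2∩Patch 3| = 0 (no overlap).
|Patch 1∩Patch 2∩Patch 3| = 0.
|Patch 1 ∪ Patch 2 ∪ Patch 3| = 165 − 29 + 0 = 136.00.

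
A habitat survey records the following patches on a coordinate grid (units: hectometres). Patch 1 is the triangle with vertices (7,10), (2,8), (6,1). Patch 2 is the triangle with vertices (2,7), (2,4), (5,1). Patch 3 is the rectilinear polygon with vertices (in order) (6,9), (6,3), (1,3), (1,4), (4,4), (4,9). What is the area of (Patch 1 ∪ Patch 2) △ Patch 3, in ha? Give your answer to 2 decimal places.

|Patch 1 ∪ Patch 2| = 26.
|(Patch 1 ∪ Patch 2) ∩ Patch 3| = 12.5571.
|(Patch 1 ∪ Patch 2) △ Patch 3| = 26 + 15 − 25.1143 = 15.89.

15.89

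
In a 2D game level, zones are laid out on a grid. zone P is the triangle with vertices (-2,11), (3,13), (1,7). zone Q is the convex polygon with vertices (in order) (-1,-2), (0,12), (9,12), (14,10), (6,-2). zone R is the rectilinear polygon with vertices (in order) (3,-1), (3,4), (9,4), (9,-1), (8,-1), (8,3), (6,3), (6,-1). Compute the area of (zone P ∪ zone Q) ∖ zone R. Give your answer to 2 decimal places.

|zone P ∪ zone Q| = 154.1131.
|(zone P ∪ zone Q) ∩ zone R| = 19.25.
|(zone P ∪ zone Q) ∖ zone R| = 154.1131 − 19.25 = 134.86.

134.86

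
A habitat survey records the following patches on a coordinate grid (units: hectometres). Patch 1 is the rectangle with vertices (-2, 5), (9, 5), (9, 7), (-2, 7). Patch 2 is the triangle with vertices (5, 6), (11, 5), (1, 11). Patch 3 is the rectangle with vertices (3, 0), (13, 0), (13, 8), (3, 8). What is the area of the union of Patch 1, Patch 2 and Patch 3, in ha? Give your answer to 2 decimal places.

93.90

By inclusion–exclusion:
Individual areas: |Patch 1| = 22, |Patch 2| = 13, |Patch 3| = 80.
|Patch 1∩Patch 2| = 5.2.
|Patch 1∩Patch 3|: x∈[3,9], y∈[5,7] → 6·2 = 12.
|Patch 2∩Patch 3| = 9.1.
|Patch 1∩Patch 2∩Patch 3| = 5.2.
|Patch 1 ∪ Patch 2 ∪ Patch 3| = 115 − 26.3 + 5.2 = 93.90.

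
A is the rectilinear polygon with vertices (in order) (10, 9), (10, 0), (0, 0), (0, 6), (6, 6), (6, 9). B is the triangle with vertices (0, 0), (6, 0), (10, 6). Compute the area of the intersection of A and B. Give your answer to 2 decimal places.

The intersection is the polygon with vertices (0,0), (10,6), (6,0).
By the shoelace formula its area is 18.00.

18.00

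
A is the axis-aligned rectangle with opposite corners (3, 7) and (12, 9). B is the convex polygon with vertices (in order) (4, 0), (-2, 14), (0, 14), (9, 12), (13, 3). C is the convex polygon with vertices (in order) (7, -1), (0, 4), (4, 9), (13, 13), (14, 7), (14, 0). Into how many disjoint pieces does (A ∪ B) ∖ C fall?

2

(A ∪ B) ∖ C splits into 2 disjoint pieces (area 1.0267, area 41.2544).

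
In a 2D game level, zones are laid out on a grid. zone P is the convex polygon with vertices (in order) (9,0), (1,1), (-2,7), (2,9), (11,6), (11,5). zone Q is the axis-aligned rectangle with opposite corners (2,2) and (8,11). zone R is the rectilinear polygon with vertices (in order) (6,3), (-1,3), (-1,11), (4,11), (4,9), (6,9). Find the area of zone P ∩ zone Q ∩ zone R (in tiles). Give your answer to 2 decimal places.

The intersection is the polygon with vertices (2,9), (6,7.667), (6,3), (2,3).
By the shoelace formula its area is 21.33.

21.33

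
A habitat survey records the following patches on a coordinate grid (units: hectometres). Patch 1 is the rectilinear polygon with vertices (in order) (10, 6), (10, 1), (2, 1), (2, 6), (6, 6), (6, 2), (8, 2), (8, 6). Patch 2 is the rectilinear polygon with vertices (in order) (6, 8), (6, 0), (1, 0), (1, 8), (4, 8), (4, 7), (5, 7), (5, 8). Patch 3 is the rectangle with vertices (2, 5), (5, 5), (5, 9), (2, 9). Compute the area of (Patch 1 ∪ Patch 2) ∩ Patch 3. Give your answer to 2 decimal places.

|Patch 1 ∪ Patch 2| = 51.
|(Patch 1 ∪ Patch 2) ∩ Patch 3| = 8.00.

8.00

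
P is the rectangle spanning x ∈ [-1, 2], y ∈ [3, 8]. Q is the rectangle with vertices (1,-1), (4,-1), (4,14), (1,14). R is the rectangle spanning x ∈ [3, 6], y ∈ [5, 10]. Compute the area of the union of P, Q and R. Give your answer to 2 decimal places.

65.00

By inclusion–exclusion:
Individual areas: |P| = 15, |Q| = 45, |R| = 15.
|P∩Q|: x∈[1,2], y∈[3,8] → 1·5 = 5.
|P∩R| = 0 (no overlap).
|Q∩R|: x∈[3,4], y∈[5,10] → 1·5 = 5.
|P∩Q∩R| = 0.
|P ∪ Q ∪ R| = 75 − 10 + 0 = 65.00.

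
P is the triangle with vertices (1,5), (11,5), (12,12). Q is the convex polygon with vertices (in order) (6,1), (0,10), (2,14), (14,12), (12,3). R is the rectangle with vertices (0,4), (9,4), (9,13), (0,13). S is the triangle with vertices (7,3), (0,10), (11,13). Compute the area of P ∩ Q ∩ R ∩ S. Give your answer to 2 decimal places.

15.45

The intersection is the polygon with vertices (9,10.091), (9,8), (7.8,5), (5,5), (3.444,6.556).
By the shoelace formula its area is 15.45.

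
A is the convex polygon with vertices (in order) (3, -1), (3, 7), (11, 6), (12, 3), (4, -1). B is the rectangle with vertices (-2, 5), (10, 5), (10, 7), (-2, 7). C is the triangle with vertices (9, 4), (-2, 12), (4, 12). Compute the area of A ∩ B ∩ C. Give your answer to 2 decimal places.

2.11

The intersection is the polygon with vertices (7.475,6.441), (8.375,5), (7.625,5), (5.264,6.717).
By the shoelace formula its area is 2.11.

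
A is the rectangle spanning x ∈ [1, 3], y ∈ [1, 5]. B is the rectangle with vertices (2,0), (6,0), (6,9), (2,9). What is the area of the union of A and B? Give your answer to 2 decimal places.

40.00

By inclusion–exclusion:
Individual areas: |A| = 8, |B| = 36.
|A∩B|: x∈[2,3], y∈[1,5] → 1·4 = 4.
|A ∪ B| = 44 − 4 = 40.00.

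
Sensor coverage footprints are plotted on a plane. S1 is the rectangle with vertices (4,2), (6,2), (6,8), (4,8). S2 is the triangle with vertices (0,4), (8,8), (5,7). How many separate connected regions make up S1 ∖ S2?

S1 ∖ S2 splits into 2 disjoint pieces (area 9, area 2.1333).

2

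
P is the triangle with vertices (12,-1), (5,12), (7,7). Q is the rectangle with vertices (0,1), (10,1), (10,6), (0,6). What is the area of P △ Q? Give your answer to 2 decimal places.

|P| = 4.5, |Q| = 50, |P∩Q| = 1.6059.
|P △ Q| = |P| + |Q| − 2·|P∩Q| = 4.5 + 50 − 3.2118 = 51.29.

51.29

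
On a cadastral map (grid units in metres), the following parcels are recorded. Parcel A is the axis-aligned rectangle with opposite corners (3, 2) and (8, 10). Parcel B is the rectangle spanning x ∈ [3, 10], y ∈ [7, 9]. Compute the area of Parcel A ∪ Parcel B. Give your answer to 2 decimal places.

By inclusion–exclusion:
Individual areas: |Parcel A| = 40, |Parcel B| = 14.
|Parcel A∩Parcel B|: x∈[3,8], y∈[7,9] → 5·2 = 10.
|Parcel A ∪ Parcel B| = 54 − 10 = 44.00.

44.00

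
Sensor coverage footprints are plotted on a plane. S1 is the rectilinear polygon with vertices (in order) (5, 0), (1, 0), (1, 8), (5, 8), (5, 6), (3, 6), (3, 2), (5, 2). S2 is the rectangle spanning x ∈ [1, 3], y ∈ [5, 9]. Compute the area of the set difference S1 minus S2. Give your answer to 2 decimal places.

|S1| = 24, |S1∩S2| = 6.
|S1 ∖ S2| = |S1| − |S1∩S2| = 24 − 6 = 18.00.

18.00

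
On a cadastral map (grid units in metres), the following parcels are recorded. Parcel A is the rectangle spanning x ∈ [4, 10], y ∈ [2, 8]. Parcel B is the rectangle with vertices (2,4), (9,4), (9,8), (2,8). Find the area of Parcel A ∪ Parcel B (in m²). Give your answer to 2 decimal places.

44.00

By inclusion–exclusion:
Individual areas: |Parcel A| = 36, |Parcel B| = 28.
|Parcel A∩Parcel B|: x∈[4,9], y∈[4,8] → 5·4 = 20.
|Parcel A ∪ Parcel B| = 64 − 20 = 44.00.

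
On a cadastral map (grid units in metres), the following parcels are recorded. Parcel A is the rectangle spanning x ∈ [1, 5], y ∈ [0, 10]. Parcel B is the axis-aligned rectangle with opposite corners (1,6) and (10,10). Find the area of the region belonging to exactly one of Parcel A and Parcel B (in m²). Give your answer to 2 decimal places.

44.00

|Parcel A∩Parcel B|: x∈[1,5], y∈[6,10] → 4·4 = 16.
|Parcel A △ Parcel B| = |Parcel A| + |Parcel B| − 2·|Parcel A∩Parcel B| = 40 + 36 − 32 = 44.00.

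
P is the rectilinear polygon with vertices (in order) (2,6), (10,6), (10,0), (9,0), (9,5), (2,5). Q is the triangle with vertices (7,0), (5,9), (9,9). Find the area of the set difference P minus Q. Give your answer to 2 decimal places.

10.56

|P| = 13, |P∩Q| = 2.4444.
|P ∖ Q| = |P| − |P∩Q| = 13 − 2.4444 = 10.56.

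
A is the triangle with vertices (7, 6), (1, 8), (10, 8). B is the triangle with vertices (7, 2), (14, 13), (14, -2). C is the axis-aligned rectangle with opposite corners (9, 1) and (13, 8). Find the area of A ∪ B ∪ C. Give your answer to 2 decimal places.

By inclusion–exclusion:
Individual areas: |A| = 9, |B| = 52.5, |C| = 28.
|A∩B| = 0.
|A∩C| = 0.3333.
|B∩C| = 25.4026.
|A∩B∩C| = 0.
|A ∪ B ∪ C| = 89.5 − 25.7359 + 0 = 63.76.

63.76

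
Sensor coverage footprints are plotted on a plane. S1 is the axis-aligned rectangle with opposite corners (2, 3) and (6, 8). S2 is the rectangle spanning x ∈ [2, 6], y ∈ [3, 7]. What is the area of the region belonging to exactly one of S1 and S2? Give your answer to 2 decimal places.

4.00

|S1∩S2|: x∈[2,6], y∈[3,7] → 4·4 = 16.
|S1 △ S2| = |S1| + |S2| − 2·|S1∩S2| = 20 + 16 − 32 = 4.00.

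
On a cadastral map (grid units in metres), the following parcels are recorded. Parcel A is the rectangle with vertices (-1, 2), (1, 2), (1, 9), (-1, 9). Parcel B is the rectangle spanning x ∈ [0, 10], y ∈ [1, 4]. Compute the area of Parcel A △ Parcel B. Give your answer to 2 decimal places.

|Parcel A∩Parcel B|: x∈[0,1], y∈[2,4] → 1·2 = 2.
|Parcel A △ Parcel B| = |Parcel A| + |Parcel B| − 2·|Parcel A∩Parcel B| = 14 + 30 − 4 = 40.00.

40.00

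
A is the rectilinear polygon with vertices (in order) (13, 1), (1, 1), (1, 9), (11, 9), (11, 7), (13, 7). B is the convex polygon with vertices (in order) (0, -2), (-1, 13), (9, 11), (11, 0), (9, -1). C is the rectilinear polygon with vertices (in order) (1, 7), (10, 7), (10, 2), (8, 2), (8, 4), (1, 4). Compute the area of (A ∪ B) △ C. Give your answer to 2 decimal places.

128.27

|A ∪ B| = 159.2727.
|(A ∪ B) ∩ C| = 31.
|(A ∪ B) △ C| = 159.2727 + 31 − 62 = 128.27.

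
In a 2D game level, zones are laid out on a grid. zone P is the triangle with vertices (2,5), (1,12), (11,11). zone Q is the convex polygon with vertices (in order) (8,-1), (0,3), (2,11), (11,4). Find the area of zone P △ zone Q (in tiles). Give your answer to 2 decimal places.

|zone P| = 34.5, |zone Q| = 69, |zone P∩zone Q| = 14.0979.
|zone P △ zone Q| = |zone P| + |zone Q| − 2·|zone P∩zone Q| = 34.5 + 69 − 28.1958 = 75.30.

75.30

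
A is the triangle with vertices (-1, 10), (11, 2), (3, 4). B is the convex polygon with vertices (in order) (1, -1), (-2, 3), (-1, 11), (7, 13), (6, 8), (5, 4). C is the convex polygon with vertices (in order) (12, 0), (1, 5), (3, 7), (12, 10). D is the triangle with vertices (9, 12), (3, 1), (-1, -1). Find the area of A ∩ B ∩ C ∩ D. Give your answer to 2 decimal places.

The intersection is the polygon with vertices (3.444,3.889), (2.938,4.119), (4.593,6.271), (5.429,5.714), (5.308,5.231), (4.44,3.64).
By the shoelace formula its area is 3.32.

3.32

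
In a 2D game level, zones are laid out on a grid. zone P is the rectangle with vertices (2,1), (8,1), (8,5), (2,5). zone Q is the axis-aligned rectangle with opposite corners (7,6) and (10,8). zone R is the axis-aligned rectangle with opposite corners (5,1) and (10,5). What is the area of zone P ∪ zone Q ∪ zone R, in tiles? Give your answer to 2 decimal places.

38.00

By inclusion–exclusion:
Individual areas: |zone P| = 24, |zone Q| = 6, |zone R| = 20.
|zone P∩zone Q| = 0 (no overlap).
|zone P∩zone R|: x∈[5,8], y∈[1,5] → 3·4 = 12.
|zone Q∩zone R| = 0 (no overlap).
|zone P∩zone Q∩zone R| = 0.
|zone P ∪ zone Q ∪ zone R| = 50 − 12 + 0 = 38.00.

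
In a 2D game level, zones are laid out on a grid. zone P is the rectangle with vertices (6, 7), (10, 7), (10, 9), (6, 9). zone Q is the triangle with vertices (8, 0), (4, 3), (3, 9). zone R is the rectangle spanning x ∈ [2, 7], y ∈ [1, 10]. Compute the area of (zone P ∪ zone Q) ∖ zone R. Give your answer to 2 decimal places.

|zone P ∪ zone Q| = 18.5.
|(zone P ∪ zone Q) ∩ zone R| = 11.9333.
|(zone P ∪ zone Q) ∖ zone R| = 18.5 − 11.9333 = 6.57.

6.57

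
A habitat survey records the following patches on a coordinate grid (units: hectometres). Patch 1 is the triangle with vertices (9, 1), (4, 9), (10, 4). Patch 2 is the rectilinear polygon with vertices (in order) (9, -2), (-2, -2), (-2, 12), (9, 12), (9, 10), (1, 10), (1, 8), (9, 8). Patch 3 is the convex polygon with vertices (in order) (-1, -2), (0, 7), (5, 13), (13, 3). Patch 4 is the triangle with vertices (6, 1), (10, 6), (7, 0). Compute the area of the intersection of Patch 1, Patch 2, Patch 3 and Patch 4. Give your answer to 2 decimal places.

The intersection is the polygon with vertices (9,4), (8.167,2.333), (7.684,3.105), (9,4.75).
By the shoelace formula its area is 1.22.

1.22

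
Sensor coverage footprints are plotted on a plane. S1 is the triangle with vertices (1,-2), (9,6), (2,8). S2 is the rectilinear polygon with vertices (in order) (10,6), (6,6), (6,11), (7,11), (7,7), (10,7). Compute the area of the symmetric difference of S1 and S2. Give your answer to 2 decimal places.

41.43

|S1| = 36, |S2| = 8, |S1∩S2| = 1.2857.
|S1 △ S2| = |S1| + |S2| − 2·|S1∩S2| = 36 + 8 − 2.5714 = 41.43.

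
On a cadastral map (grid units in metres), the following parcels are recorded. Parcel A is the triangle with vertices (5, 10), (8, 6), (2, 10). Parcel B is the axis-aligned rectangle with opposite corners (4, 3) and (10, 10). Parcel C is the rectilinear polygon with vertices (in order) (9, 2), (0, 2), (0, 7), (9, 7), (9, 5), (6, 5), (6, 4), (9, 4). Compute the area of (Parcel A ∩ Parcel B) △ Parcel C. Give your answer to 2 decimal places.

|Parcel A ∩ Parcel B| = 4.6667.
|(Parcel A ∩ Parcel B) ∩ Parcel C| = 0.375.
|(Parcel A ∩ Parcel B) △ Parcel C| = 4.6667 + 42 − 0.75 = 45.92.

45.92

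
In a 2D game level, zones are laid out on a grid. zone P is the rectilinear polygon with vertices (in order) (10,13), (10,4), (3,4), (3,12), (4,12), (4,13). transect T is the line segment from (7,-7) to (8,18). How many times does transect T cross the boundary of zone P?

2

The segment meets the boundary at (7.8,13), (7.44,4).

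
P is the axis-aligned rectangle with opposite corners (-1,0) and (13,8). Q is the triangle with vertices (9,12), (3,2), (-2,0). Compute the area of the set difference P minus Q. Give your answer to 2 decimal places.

95.88

|P| = 112, |P∩Q| = 16.1212.
|P ∖ Q| = |P| − |P∩Q| = 112 − 16.1212 = 95.88.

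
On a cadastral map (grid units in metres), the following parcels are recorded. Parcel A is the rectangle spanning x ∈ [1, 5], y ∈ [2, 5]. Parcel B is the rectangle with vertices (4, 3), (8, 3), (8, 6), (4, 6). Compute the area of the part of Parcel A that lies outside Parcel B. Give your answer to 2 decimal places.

|Parcel A∩Parcel B|: x∈[4,5], y∈[3,5] → 1·2 = 2.
|Parcel A| = 12.
|Parcel A ∖ Parcel B| = |Parcel A| − |Parcel A∩Parcel B| = 12 − 2 = 10.00.

10.00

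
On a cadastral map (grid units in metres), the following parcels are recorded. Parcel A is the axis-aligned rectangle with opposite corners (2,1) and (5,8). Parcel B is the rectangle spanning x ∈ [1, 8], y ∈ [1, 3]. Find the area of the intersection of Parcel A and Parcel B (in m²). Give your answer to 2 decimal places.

|Parcel A∩Parcel B|: x∈[2,5], y∈[1,3] → 3·2 = 6.

6.00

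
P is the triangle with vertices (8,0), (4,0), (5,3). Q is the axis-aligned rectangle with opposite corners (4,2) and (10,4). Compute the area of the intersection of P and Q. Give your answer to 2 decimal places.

The intersection is the polygon with vertices (5,3), (6,2), (4.667,2).
By the shoelace formula its area is 0.67.

0.67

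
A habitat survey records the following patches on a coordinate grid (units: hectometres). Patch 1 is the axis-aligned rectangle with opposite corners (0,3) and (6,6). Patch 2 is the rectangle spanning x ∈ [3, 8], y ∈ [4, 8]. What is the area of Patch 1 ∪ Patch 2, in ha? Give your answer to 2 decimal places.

By inclusion–exclusion:
Individual areas: |Patch 1| = 18, |Patch 2| = 20.
|Patch 1∩Patch 2|: x∈[3,6], y∈[4,6] → 3·2 = 6.
|Patch 1 ∪ Patch 2| = 38 − 6 = 32.00.

32.00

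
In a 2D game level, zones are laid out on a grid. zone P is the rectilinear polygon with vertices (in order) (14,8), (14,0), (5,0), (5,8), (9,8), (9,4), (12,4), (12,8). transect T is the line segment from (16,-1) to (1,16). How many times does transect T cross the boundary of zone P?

4

The segment meets the boundary at (8.059,8), (9,6.933), (11.588,4), (14,1.267).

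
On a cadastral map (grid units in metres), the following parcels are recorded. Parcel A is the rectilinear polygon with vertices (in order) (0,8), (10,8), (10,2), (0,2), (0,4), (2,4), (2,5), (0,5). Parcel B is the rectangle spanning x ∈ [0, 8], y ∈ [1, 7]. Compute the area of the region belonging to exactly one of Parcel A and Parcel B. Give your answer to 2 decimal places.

|Parcel A| = 58, |Parcel B| = 48, |Parcel A∩Parcel B| = 38.
|Parcel A △ Parcel B| = |Parcel A| + |Parcel B| − 2·|Parcel A∩Parcel B| = 58 + 48 − 76 = 30.00.

30.00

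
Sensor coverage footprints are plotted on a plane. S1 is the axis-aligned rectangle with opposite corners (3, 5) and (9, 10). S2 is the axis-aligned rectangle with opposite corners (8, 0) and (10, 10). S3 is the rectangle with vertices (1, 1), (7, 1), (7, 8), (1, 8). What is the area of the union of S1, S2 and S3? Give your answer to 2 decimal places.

75.00

By inclusion–exclusion:
Individual areas: |S1| = 30, |S2| = 20, |S3| = 42.
|S1∩S2|: x∈[8,9], y∈[5,10] → 1·5 = 5.
|S1∩S3|: x∈[3,7], y∈[5,8] → 4·3 = 12.
|S2∩S3| = 0 (no overlap).
|S1∩S2∩S3| = 0.
|S1 ∪ S2 ∪ S3| = 92 − 17 + 0 = 75.00.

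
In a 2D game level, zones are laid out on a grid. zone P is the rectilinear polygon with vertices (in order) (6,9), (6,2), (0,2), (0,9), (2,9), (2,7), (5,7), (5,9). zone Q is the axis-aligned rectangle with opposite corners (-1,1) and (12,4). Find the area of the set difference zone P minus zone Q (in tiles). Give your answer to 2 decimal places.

|zone P| = 36, |zone P∩zone Q| = 12.
|zone P ∖ zone Q| = |zone P| − |zone P∩zone Q| = 36 − 12 = 24.00.

24.00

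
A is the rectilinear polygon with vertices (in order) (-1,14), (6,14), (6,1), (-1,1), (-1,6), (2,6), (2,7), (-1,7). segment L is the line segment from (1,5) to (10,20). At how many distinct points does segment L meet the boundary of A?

The segment meets the boundary at (6,13.333), (2,6.667), (1.6,6).

3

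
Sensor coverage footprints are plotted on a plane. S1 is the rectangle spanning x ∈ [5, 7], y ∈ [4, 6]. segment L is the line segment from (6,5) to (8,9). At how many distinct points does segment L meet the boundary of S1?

1

The segment meets the boundary at (6.5,6).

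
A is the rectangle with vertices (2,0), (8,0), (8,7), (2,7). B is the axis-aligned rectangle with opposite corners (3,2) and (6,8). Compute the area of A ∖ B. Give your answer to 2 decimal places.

27.00

|A∩B|: x∈[3,6], y∈[2,7] → 3·5 = 15.
|A| = 42.
|A ∖ B| = |A| − |A∩B| = 42 − 15 = 27.00.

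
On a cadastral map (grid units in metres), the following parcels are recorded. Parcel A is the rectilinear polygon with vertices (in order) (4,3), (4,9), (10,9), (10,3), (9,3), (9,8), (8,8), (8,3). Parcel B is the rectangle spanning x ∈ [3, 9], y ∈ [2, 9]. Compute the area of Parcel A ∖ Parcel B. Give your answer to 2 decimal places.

6.00

|Parcel A| = 31, |Parcel A∩Parcel B| = 25.
|Parcel A ∖ Parcel B| = |Parcel A| − |Parcel A∩Parcel B| = 31 − 25 = 6.00.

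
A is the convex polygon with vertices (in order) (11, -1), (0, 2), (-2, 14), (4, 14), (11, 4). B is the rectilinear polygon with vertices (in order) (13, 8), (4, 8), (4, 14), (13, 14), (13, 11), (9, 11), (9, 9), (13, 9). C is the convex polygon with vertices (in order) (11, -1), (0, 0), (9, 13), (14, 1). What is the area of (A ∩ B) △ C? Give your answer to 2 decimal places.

|A ∩ B| = 12.6.
|(A ∩ B) ∩ C| = 2.5439.
|(A ∩ B) △ C| = 12.6 + 99 − 5.0878 = 106.51.

106.51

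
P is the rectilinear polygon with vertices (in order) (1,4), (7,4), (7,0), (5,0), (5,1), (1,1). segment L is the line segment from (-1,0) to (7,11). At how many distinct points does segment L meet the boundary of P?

2

The segment meets the boundary at (1.909,4), (1,2.75).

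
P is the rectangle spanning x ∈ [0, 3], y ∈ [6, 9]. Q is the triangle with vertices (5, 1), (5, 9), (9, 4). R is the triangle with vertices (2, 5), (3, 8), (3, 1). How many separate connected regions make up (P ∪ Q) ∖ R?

2

(P ∪ Q) ∖ R splits into 2 disjoint pieces (area 8.3333, area 16).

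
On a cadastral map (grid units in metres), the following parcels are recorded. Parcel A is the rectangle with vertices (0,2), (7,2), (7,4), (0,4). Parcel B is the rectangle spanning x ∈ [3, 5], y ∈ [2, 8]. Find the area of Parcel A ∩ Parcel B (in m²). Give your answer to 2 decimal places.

|Parcel A∩Parcel B|: x∈[3,5], y∈[2,4] → 2·2 = 4.

4.00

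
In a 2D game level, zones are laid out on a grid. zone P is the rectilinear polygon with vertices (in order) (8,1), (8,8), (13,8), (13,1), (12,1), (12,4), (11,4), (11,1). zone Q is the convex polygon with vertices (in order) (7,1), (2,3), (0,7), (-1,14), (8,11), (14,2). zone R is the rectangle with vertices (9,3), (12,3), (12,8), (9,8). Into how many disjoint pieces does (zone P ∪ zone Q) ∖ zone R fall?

(zone P ∪ zone Q) ∖ zone R is a single connected region.

1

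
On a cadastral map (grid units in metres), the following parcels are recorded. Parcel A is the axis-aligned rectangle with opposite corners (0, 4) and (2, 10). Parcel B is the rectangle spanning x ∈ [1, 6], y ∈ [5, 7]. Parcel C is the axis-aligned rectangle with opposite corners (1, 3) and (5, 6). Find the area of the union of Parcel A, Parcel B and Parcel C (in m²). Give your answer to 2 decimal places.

27.00

By inclusion–exclusion:
Individual areas: |Parcel A| = 12, |Parcel B| = 10, |Parcel C| = 12.
|Parcel A∩Parcel B|: x∈[1,2], y∈[5,7] → 1·2 = 2.
|Parcel A∩Parcel C|: x∈[1,2], y∈[4,6] → 1·2 = 2.
|Parcel B∩Parcel C|: x∈[1,5], y∈[5,6] → 4·1 = 4.
|Parcel A∩Parcel B∩Parcel C| = 1.
|Parcel A ∪ Parcel B ∪ Parcel C| = 34 − 8 + 1 = 27.00.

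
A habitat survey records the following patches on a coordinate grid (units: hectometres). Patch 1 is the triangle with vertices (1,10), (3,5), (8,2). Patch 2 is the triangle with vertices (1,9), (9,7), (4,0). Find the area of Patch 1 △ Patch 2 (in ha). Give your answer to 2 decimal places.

25.56

|Patch 1| = 9.5, |Patch 2| = 33, |Patch 1∩Patch 2| = 8.4705.
|Patch 1 △ Patch 2| = |Patch 1| + |Patch 2| − 2·|Patch 1∩Patch 2| = 9.5 + 33 − 16.9411 = 25.56.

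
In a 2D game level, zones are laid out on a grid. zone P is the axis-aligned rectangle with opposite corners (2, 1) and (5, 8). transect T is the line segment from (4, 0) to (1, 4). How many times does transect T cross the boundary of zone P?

The segment meets the boundary at (2,2.667), (3.25,1).

2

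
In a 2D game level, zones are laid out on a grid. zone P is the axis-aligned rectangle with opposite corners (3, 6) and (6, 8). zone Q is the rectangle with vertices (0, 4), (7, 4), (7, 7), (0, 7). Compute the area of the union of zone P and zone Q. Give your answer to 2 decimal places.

24.00

By inclusion–exclusion:
Individual areas: |zone P| = 6, |zone Q| = 21.
|zone P∩zone Q|: x∈[3,6], y∈[6,7] → 3·1 = 3.
|zone P ∪ zone Q| = 27 − 3 = 24.00.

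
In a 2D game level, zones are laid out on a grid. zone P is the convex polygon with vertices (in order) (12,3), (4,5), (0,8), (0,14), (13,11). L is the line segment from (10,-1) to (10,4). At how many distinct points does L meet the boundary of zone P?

The segment meets the boundary at (10,3.5).

1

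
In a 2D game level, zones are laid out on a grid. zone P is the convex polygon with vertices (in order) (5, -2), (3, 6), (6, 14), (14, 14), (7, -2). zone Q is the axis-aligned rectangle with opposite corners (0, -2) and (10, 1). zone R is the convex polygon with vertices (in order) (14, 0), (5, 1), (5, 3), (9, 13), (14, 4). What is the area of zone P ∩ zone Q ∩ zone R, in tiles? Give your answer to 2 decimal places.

The intersection is the polygon with vertices (8.312,1), (8.159,0.649), (5,1).
By the shoelace formula its area is 0.58.

0.58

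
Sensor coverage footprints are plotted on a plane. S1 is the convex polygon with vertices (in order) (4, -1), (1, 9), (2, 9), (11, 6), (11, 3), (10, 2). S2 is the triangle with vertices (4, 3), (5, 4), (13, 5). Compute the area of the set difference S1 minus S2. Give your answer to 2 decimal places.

|S1| = 59, |S1∩S2| = 3.3056.
|S1 ∖ S2| = |S1| − |S1∩S2| = 59 − 3.3056 = 55.69.

55.69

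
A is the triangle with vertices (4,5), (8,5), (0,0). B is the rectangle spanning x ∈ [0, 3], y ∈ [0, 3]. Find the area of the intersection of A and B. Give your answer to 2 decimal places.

2.59

The intersection is the polygon with vertices (0,0), (2.4,3), (3,3), (3,1.875).
By the shoelace formula its area is 2.59.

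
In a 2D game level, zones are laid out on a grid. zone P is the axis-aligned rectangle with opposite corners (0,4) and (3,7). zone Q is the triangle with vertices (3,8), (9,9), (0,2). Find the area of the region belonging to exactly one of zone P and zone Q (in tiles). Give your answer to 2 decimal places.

|zone P| = 9, |zone Q| = 16.5, |zone P∩zone Q| = 3.6786.
|zone P △ zone Q| = |zone P| + |zone Q| − 2·|zone P∩zone Q| = 9 + 16.5 − 7.3571 = 18.14.

18.14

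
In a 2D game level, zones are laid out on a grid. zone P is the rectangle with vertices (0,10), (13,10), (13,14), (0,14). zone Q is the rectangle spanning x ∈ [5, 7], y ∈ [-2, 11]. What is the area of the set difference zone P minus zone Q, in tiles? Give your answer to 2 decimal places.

50.00

|zone P∩zone Q|: x∈[5,7], y∈[10,11] → 2·1 = 2.
|zone P| = 52.
|zone P ∖ zone Q| = |zone P| − |zone P∩zone Q| = 52 − 2 = 50.00.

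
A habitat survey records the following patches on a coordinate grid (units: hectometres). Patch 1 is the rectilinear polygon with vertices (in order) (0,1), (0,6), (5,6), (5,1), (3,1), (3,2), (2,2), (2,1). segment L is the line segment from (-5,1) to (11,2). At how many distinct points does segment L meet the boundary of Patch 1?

4

The segment meets the boundary at (5,1.625), (3,1.5), (2,1.438), (0,1.312).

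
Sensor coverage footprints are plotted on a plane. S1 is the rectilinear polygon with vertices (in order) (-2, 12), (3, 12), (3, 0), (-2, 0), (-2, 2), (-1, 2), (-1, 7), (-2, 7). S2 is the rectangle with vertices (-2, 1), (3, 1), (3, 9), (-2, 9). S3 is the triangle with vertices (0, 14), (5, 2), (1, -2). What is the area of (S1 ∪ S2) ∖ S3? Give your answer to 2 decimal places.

35.63

|S1 ∪ S2| = 60.
|(S1 ∪ S2) ∩ S3| = 24.3667.
|(S1 ∪ S2) ∖ S3| = 60 − 24.3667 = 35.63.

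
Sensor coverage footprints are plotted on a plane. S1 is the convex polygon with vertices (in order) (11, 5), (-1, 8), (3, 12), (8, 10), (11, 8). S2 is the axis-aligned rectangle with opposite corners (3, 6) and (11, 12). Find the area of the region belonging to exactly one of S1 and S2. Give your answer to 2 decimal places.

|S1| = 44, |S2| = 48, |S1∩S2| = 32.
|S1 △ S2| = |S1| + |S2| − 2·|S1∩S2| = 44 + 48 − 64 = 28.00.

28.00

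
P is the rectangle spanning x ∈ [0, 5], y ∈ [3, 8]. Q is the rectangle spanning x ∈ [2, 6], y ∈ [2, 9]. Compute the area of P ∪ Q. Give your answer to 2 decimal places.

By inclusion–exclusion:
Individual areas: |P| = 25, |Q| = 28.
|P∩Q|: x∈[2,5], y∈[3,8] → 3·5 = 15.
|P ∪ Q| = 53 − 15 = 38.00.

38.00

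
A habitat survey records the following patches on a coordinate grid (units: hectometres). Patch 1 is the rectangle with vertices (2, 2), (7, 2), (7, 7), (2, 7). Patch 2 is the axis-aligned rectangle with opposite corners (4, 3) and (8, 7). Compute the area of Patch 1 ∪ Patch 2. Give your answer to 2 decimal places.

29.00

By inclusion–exclusion:
Individual areas: |Patch 1| = 25, |Patch 2| = 16.
|Patch 1∩Patch 2|: x∈[4,7], y∈[3,7] → 3·4 = 12.
|Patch 1 ∪ Patch 2| = 41 − 12 = 29.00.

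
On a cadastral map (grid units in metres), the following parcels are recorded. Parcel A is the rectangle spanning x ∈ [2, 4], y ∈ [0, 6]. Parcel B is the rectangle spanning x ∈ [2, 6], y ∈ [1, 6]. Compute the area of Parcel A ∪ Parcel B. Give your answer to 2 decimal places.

By inclusion–exclusion:
Individual areas: |Parcel A| = 12, |Parcel B| = 20.
|Parcel A∩Parcel B|: x∈[2,4], y∈[1,6] → 2·5 = 10.
|Parcel A ∪ Parcel B| = 32 − 10 = 22.00.

22.00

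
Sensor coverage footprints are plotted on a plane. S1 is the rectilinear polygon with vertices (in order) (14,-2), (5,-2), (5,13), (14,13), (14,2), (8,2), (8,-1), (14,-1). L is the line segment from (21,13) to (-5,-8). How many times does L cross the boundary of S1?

2

The segment meets the boundary at (5,0.077), (14,7.346).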